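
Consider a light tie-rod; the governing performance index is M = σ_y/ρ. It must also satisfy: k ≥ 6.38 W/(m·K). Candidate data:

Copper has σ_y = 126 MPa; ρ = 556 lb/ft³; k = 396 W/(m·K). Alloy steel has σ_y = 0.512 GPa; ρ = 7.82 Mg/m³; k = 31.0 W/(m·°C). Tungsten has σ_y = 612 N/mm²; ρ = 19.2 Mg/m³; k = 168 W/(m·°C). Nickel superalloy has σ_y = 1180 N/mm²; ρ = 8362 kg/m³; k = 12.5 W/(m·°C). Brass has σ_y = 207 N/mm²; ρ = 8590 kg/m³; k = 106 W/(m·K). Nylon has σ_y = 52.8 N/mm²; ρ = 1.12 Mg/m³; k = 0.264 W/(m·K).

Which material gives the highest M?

Screen on constraints: k ≥ 6.38 W/(m·K). Survivors: copper, alloy steel, tungsten, nickel superalloy, brass.
In SI units:
  copper: σ_y = 126.0 MPa, ρ = 8906 kg/m³
  alloy steel: σ_y = 512.0 MPa, ρ = 7820 kg/m³
  tungsten: σ_y = 612.0 MPa, ρ = 19200 kg/m³
  nickel superalloy: σ_y = 1180 MPa, ρ = 8362 kg/m³
  brass: σ_y = 207.0 MPa, ρ = 8590 kg/m³
  nickel superalloy: M = 141 kN·m/kg
  alloy steel: M = 65.5 kN·m/kg
  tungsten: M = 31.9 kN·m/kg
  brass: M = 24.1 kN·m/kg
  copper: M = 14.1 kN·m/kg
Nickel superalloy ranks first.

nickel superalloy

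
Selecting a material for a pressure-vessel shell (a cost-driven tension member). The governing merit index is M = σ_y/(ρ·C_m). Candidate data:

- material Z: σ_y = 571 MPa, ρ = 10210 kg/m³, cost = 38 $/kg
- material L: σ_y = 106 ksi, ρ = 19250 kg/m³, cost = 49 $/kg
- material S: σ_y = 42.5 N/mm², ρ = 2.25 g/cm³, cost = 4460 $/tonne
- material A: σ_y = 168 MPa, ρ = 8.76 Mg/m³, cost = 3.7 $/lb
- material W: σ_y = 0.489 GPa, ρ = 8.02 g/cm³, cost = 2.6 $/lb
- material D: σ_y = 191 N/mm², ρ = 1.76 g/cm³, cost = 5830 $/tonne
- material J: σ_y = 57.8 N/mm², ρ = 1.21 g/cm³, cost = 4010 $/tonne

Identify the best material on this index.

material D

Putting every candidate on a common basis:
  material Z: σ_y = 571.0 MPa, ρ = 10210 kg/m³, cost = 38.00 $/kg
  material L: σ_y = 730.8 MPa, ρ = 19250 kg/m³, cost = 49.00 $/kg
  material S: σ_y = 42.50 MPa, ρ = 2250 kg/m³, cost = 4.460 $/kg
  material A: σ_y = 168.0 MPa, ρ = 8760 kg/m³, cost = 8.157 $/kg
  material W: σ_y = 489.0 MPa, ρ = 8020 kg/m³, cost = 5.732 $/kg
  material D: σ_y = 191.0 MPa, ρ = 1760 kg/m³, cost = 5.830 $/kg
  material J: σ_y = 57.80 MPa, ρ = 1210 kg/m³, cost = 4.010 $/kg
  material D: M = 18.6 kN·m per $
  material J: M = 11.9 kN·m per $
  material W: M = 10.6 kN·m per $
  material S: M = 4.24 kN·m per $
  material A: M = 2.35 kN·m per $
  material Z: M = 1.47 kN·m per $
  material L: M = 0.775 kN·m per $
Highest index: material D.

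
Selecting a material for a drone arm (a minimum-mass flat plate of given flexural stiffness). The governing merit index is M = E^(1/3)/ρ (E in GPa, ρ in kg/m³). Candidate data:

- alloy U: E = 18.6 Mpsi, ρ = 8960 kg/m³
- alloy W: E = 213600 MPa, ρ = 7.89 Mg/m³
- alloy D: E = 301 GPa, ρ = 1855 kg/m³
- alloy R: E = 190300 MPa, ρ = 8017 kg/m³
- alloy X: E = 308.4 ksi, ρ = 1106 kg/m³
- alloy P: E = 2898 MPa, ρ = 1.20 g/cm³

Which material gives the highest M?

alloy D

In SI units:
  alloy U: E = 128.2 GPa, ρ = 8960 kg/m³
  alloy W: E = 213.6 GPa, ρ = 7890 kg/m³
  alloy D: E = 301.0 GPa, ρ = 1855 kg/m³
  alloy R: E = 190.3 GPa, ρ = 8017 kg/m³
  alloy X: E = 2.126 GPa, ρ = 1106 kg/m³
  alloy P: E = 2.898 GPa, ρ = 1200 kg/m³
  alloy D: M = 3.61×10⁻³
  alloy P: M = 1.19×10⁻³
  alloy X: M = 1.16×10⁻³
  alloy W: M = 0.758×10⁻³
  alloy R: M = 0.717×10⁻³
  alloy U: M = 0.563×10⁻³
Alloy D ranks first.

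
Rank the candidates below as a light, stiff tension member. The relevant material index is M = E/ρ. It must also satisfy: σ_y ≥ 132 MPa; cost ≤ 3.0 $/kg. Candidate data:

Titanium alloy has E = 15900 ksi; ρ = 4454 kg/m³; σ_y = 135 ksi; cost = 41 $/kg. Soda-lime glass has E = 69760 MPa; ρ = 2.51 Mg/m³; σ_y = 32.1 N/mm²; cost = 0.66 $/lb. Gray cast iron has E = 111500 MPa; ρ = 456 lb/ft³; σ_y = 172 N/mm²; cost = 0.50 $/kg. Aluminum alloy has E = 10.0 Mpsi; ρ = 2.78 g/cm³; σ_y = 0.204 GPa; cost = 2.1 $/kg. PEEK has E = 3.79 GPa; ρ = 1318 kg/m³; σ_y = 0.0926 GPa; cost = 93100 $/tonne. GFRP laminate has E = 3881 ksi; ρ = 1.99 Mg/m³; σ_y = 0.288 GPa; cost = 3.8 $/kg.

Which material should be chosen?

Screen on constraints: σ_y ≥ 132 MPa; cost ≤ 3.0 $/kg. Survivors: gray cast iron, aluminum alloy.
Convert each candidate to consistent units, then evaluate M:
  gray cast iron: E = 111.5 GPa, ρ = 7304 kg/m³
  aluminum alloy: E = 68.95 GPa, ρ = 2780 kg/m³
  aluminum alloy: M = 24.8 MN·m/kg
  gray cast iron: M = 15.3 MN·m/kg
The maximum is for aluminum alloy.

aluminum alloy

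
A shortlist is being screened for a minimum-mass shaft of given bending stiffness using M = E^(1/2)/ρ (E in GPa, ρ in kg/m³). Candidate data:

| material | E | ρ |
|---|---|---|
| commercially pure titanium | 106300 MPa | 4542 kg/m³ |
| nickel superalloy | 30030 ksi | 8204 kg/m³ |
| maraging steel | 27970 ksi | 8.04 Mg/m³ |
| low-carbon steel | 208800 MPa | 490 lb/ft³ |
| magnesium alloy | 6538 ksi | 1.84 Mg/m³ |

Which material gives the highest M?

magnesium alloy

Putting every candidate on a common basis:
  commercially pure titanium: E = 106.3 GPa, ρ = 4542 kg/m³
  nickel superalloy: E = 207.0 GPa, ρ = 8204 kg/m³
  maraging steel: E = 192.8 GPa, ρ = 8040 kg/m³
  low-carbon steel: E = 208.8 GPa, ρ = 7849 kg/m³
  magnesium alloy: E = 45.08 GPa, ρ = 1840 kg/m³
  magnesium alloy: M = 3.65×10⁻³
  commercially pure titanium: M = 2.27×10⁻³
  low-carbon steel: M = 1.84×10⁻³
  nickel superalloy: M = 1.75×10⁻³
  maraging steel: M = 1.73×10⁻³
Magnesium alloy ranks first.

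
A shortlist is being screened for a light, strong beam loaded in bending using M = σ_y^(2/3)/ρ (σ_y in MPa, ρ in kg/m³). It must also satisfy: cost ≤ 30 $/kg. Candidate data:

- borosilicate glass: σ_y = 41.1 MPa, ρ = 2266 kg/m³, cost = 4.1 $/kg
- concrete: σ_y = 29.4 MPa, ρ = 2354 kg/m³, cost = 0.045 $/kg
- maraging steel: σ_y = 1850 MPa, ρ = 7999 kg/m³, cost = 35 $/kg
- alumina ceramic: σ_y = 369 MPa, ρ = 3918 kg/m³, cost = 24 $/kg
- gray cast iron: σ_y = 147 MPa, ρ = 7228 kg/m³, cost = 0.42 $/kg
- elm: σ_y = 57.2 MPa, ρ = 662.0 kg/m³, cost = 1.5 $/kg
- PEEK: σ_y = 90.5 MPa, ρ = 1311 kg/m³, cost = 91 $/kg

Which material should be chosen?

Screen on constraints: cost ≤ 30 $/kg. Survivors: borosilicate glass, concrete, alumina ceramic, gray cast iron, elm.
Evaluate M for each candidate:
  elm: M = 22.4×10⁻³
  alumina ceramic: M = 13.1×10⁻³
  borosilicate glass: M = 5.26×10⁻³
  concrete: M = 4.05×10⁻³
  gray cast iron: M = 3.85×10⁻³
Highest index: elm.

elm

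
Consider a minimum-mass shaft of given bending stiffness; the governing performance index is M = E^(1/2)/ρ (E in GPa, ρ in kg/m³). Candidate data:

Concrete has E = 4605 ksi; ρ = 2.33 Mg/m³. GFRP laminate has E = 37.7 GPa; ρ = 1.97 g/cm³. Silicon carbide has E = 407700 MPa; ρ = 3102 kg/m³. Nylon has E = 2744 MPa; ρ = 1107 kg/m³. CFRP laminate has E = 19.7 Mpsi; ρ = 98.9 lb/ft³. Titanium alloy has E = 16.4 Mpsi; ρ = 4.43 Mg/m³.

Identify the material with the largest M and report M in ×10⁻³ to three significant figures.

Putting every candidate on a common basis:
  concrete: E = 31.75 GPa, ρ = 2330 kg/m³
  GFRP laminate: E = 37.70 GPa, ρ = 1970 kg/m³
  silicon carbide: E = 407.7 GPa, ρ = 3102 kg/m³
  nylon: E = 2.744 GPa, ρ = 1107 kg/m³
  CFRP laminate: E = 135.8 GPa, ρ = 1584 kg/m³
  titanium alloy: E = 113.1 GPa, ρ = 4430 kg/m³
  CFRP laminate: M = 7.36×10⁻³
  silicon carbide: M = 6.51×10⁻³
  GFRP laminate: M = 3.12×10⁻³
  concrete: M = 2.42×10⁻³
  titanium alloy: M = 2.40×10⁻³
  nylon: M = 1.50×10⁻³
CFRP laminate ranks first.

CFRP laminate, M = 7.36×10⁻³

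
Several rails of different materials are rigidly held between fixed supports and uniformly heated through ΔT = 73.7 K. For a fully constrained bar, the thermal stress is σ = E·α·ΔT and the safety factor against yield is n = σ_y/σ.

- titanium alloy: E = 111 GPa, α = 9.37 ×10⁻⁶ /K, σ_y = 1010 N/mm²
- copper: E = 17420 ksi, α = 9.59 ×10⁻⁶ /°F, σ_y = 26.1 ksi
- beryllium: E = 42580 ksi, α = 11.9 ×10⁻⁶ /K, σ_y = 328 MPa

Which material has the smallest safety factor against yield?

Converting E to GPa, α to ×10⁻⁶/K, σ_y to MPa, then σ and n for each:
  titanium alloy: E = 111.0, α = 9.37, σ_y = 1010 → σ = 76.7 MPa, n = 13.2
  copper: E = 120.1, α = 17.3, σ_y = 180.0 → σ = 153 MPa, n = 1.18
  beryllium: E = 293.6, α = 11.9, σ_y = 328.0 → σ = 257 MPa, n = 1.27
The minimum is copper at n = 1.18.

copper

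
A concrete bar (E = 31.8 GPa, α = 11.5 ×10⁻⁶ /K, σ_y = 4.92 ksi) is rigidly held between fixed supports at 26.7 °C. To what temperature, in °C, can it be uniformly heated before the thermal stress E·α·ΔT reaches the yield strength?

119 °C

σ_y = 4.92 ksi = 33.92 MPa.
E·α·ΔT = 33.92 MPa ⇒ ΔT = 33.92 / (31.80×10³ × 11.5×10⁻⁶) = 92.76 K.
T = 26.7 + 92.76 = 119.5 °C.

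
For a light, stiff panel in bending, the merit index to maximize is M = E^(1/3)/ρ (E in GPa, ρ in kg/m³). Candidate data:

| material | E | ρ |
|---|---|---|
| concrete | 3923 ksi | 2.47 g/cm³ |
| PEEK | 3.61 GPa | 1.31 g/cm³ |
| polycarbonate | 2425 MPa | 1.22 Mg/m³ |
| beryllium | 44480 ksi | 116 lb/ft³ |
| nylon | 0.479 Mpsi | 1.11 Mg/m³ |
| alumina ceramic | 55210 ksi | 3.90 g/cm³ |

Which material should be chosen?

beryllium

Convert each candidate to consistent units, then evaluate M:
  concrete: E = 27.05 GPa, ρ = 2470 kg/m³
  PEEK: E = 3.610 GPa, ρ = 1310 kg/m³
  polycarbonate: E = 2.425 GPa, ρ = 1220 kg/m³
  beryllium: E = 306.7 GPa, ρ = 1858 kg/m³
  nylon: E = 3.303 GPa, ρ = 1110 kg/m³
  alumina ceramic: E = 380.7 GPa, ρ = 3900 kg/m³
  beryllium: M = 3.63×10⁻³
  alumina ceramic: M = 1.86×10⁻³
  nylon: M = 1.34×10⁻³
  concrete: M = 1.22×10⁻³
  PEEK: M = 1.17×10⁻³
  polycarbonate: M = 1.10×10⁻³
Beryllium has the largest M.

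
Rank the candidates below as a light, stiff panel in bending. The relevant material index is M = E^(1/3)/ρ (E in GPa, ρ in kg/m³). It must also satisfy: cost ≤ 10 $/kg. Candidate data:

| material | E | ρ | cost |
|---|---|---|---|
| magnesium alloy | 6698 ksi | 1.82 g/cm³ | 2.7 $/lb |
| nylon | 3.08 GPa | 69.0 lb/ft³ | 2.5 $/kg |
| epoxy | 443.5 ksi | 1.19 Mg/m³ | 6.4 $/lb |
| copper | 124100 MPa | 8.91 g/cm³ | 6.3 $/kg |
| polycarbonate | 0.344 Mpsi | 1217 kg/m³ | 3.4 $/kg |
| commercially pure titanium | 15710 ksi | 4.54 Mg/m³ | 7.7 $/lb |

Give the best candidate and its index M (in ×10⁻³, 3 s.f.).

magnesium alloy, M = 1.97×10⁻³

Screen on constraints: cost ≤ 10 $/kg. Survivors: magnesium alloy, nylon, copper, polycarbonate.
After converting to SI:
  magnesium alloy: E = 46.18 GPa, ρ = 1820 kg/m³
  nylon: E = 3.080 GPa, ρ = 1105 kg/m³
  copper: E = 124.1 GPa, ρ = 8910 kg/m³
  polycarbonate: E = 2.372 GPa, ρ = 1217 kg/m³
  magnesium alloy: M = 1.97×10⁻³
  nylon: M = 1.32×10⁻³
  polycarbonate: M = 1.10×10⁻³
  copper: M = 0.560×10⁻³
Magnesium alloy ranks first.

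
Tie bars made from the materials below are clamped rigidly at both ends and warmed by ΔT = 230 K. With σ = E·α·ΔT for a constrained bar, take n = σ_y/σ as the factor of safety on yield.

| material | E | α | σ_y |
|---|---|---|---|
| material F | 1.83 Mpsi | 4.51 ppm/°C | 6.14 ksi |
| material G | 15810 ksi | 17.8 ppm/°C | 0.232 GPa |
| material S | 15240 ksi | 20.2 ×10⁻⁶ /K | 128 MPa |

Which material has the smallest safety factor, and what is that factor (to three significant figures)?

In consistent units (E in GPa, α in ×10⁻⁶/K, σ_y in MPa):
  material F: E = 12.62, α = 4.51, σ_y = 42.33 → σ = 13.1 MPa, n = 3.23
  material G: E = 109.0, α = 17.8, σ_y = 232.0 → σ = 446 MPa, n = 0.520
  material S: E = 105.1, α = 20.2, σ_y = 128.0 → σ = 488 MPa, n = 0.262
Smallest n: material S with n = 0.262.

material S, n = 0.262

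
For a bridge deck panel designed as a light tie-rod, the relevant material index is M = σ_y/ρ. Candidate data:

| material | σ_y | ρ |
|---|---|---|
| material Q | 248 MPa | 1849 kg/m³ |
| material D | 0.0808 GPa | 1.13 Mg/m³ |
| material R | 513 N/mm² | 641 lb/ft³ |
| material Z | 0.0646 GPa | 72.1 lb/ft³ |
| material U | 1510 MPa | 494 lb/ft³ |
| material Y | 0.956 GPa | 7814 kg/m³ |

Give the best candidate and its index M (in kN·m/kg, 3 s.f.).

In SI units:
  material Q: σ_y = 248.0 MPa, ρ = 1849 kg/m³
  material D: σ_y = 80.80 MPa, ρ = 1130 kg/m³
  material R: σ_y = 513.0 MPa, ρ = 10270 kg/m³
  material Z: σ_y = 64.60 MPa, ρ = 1155 kg/m³
  material U: σ_y = 1510 MPa, ρ = 7913 kg/m³
  material Y: σ_y = 956.0 MPa, ρ = 7814 kg/m³
  material U: M = 191 kN·m/kg
  material Q: M = 134 kN·m/kg
  material Y: M = 122 kN·m/kg
  material D: M = 71.5 kN·m/kg
  material Z: M = 55.9 kN·m/kg
  material R: M = 50.0 kN·m/kg
The maximum is for material U.

material U, M = 191 kN·m/kg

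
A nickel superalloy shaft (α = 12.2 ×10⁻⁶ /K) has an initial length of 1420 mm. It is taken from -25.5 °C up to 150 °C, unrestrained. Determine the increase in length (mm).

ΔT = 150 − (-25.5) = 175.5 K.
ΔL = α·L₀·ΔT = 12.2×10⁻⁶ × 1420 mm × 175.5 K = 3.04 mm.

3.04 mm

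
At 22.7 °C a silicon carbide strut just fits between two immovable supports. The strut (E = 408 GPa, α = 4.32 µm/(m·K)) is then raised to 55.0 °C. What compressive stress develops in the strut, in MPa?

56.9 MPa

ΔT = 32.30 K. Constrained thermal stress σ = E·α·ΔT = 408.0×10³ MPa × 4.32×10⁻⁶ × 32.30 = 56.9 MPa (compressive).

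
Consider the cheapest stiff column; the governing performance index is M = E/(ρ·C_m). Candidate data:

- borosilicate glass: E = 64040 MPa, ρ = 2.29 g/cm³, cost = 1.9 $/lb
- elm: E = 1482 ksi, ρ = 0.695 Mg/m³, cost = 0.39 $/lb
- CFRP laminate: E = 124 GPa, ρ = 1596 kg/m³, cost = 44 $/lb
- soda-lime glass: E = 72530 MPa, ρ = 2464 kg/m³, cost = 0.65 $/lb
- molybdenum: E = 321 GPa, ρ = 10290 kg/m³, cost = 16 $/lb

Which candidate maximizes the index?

soda-lime glass

After converting to SI:
  borosilicate glass: E = 64.04 GPa, ρ = 2290 kg/m³, cost = 4.189 $/kg
  elm: E = 10.22 GPa, ρ = 695.0 kg/m³, cost = 0.8598 $/kg
  CFRP laminate: E = 124.0 GPa, ρ = 1596 kg/m³, cost = 97.00 $/kg
  soda-lime glass: E = 72.53 GPa, ρ = 2464 kg/m³, cost = 1.433 $/kg
  molybdenum: E = 321.0 GPa, ρ = 10290 kg/m³, cost = 35.27 $/kg
  soda-lime glass: M = 20.5 MN·m per $
  elm: M = 17.1 MN·m per $
  borosilicate glass: M = 6.68 MN·m per $
  molybdenum: M = 0.884 MN·m per $
  CFRP laminate: M = 0.801 MN·m per $
Highest index: soda-lime glass.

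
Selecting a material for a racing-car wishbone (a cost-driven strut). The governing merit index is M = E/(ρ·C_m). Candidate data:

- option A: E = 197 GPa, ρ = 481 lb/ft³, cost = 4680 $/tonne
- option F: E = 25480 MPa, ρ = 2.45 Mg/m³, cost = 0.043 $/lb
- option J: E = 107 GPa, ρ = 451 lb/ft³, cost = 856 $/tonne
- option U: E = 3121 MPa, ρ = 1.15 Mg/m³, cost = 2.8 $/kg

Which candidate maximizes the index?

option F

Normalizing units and computing the index:
  option A: E = 197.0 GPa, ρ = 7705 kg/m³, cost = 4.680 $/kg
  option F: E = 25.48 GPa, ρ = 2450 kg/m³, cost = 0.09480 $/kg
  option J: E = 107.0 GPa, ρ = 7224 kg/m³, cost = 0.8560 $/kg
  option U: E = 3.121 GPa, ρ = 1150 kg/m³, cost = 2.800 $/kg
  option F: M = 110 MN·m per $
  option J: M = 17.3 MN·m per $
  option A: M = 5.46 MN·m per $
  option U: M = 0.969 MN·m per $
Option F has the largest M.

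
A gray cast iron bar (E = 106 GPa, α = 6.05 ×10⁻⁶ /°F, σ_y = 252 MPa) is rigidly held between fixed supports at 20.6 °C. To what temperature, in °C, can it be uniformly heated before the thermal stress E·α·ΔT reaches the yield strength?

239 °C

α = 6.05×10⁻⁶/°F × 9/5 = 10.9×10⁻⁶/K.
E·α·ΔT = 252.0 MPa ⇒ ΔT = 252.0 / (106.0×10³ × 10.9×10⁻⁶) = 218.3 K.
T = 20.6 + 218.3 = 238.9 °C.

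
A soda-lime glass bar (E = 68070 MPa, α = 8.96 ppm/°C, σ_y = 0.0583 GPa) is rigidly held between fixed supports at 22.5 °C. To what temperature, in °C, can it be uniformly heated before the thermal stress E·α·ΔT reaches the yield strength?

118 °C

E = 68070 MPa = 68.07 GPa.
σ_y = 0.0583 GPa = 58.30 MPa.
E·α·ΔT = 58.30 MPa ⇒ ΔT = 58.30 / (68.07×10³ × 8.96×10⁻⁶) = 95.59 K.
T = 22.5 + 95.59 = 118.1 °C.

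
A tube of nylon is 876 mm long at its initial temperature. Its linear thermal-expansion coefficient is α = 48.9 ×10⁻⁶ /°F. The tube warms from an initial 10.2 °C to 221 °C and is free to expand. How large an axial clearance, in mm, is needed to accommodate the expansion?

Convert α: 48.9×10⁻⁶/°F × (9/5) = 88.0×10⁻⁶/K.
ΔT = 221 − 10.2 = 210.8 K.
ΔL = α·L₀·ΔT = 88.0×10⁻⁶ × 876 mm × 210.8 K = 16.3 mm.

16.3 mm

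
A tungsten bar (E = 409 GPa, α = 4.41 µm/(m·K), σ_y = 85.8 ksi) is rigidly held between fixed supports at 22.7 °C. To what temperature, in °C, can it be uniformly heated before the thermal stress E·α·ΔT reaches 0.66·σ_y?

σ_y = 85.8 ksi = 591.6 MPa.
E·α·ΔT = 390.4 MPa ⇒ ΔT = 390.4 / (409.0×10³ × 4.41×10⁻⁶) = 216.5 K.
T = 22.7 + 216.5 = 239.2 °C.

239 °C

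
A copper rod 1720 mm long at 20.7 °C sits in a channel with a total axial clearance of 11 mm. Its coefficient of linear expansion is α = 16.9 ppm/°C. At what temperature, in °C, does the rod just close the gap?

399 °C

α·L₀·ΔT = 11.0 mm ⇒ ΔT = 11.0 / (16.9×10⁻⁶ × 1720.0) = 378.4 K.
T = 20.7 + 378.4 = 399.1 °C.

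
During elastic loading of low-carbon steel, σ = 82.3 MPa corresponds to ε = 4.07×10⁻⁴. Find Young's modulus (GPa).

202 GPa

E = σ/ε = 82.3 MPa / 4.07×10⁻⁴ = 202200 MPa = 202 GPa.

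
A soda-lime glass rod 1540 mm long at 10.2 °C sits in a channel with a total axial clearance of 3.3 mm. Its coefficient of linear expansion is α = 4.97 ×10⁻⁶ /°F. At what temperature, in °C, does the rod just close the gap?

250 °C

α = 4.97×10⁻⁶/°F × 9/5 = 8.95×10⁻⁶/K.
α·L₀·ΔT = 3.3 mm ⇒ ΔT = 3.3 / (8.95×10⁻⁶ × 1540.0) = 239.5 K.
T = 10.2 + 239.5 = 249.7 °C.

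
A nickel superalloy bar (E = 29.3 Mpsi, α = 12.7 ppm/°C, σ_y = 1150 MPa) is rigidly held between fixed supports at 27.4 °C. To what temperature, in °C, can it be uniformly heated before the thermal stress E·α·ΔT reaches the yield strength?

476 °C

E = 29.3 Mpsi = 202.0 GPa.
E·α·ΔT = 1150 MPa ⇒ ΔT = 1150 / (202.0×10³ × 12.7×10⁻⁶) = 448.2 K.
T = 27.4 + 448.2 = 475.6 °C.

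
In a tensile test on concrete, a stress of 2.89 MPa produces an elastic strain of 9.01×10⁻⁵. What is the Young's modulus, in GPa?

E = σ/ε = 2.89 MPa / 9.01×10⁻⁵ = 32080 MPa = 32.1 GPa.

32.1 GPa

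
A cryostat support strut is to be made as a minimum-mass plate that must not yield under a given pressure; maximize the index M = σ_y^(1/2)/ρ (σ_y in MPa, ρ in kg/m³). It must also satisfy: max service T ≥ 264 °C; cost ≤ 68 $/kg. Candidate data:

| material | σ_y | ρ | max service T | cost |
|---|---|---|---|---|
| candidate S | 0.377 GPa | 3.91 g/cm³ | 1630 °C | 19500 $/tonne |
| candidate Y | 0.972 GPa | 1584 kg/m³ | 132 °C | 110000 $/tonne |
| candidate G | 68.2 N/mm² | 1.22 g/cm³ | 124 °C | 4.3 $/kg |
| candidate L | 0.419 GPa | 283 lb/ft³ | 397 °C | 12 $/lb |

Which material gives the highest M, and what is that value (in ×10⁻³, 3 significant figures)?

Screen on constraints: max service T ≥ 264 °C; cost ≤ 68 $/kg. Survivors: candidate S, candidate L.
Normalizing units and computing the index:
  candidate S: σ_y = 377.0 MPa, ρ = 3910 kg/m³
  candidate L: σ_y = 419.0 MPa, ρ = 4533 kg/m³
  candidate S: M = 4.97×10⁻³
  candidate L: M = 4.52×10⁻³
Highest index: candidate S.

candidate S, M = 4.97×10⁻³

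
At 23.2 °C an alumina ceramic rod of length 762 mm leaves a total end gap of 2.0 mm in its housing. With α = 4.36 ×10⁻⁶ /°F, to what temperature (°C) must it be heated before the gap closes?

α = 4.36×10⁻⁶/°F × 9/5 = 7.85×10⁻⁶/K.
α·L₀·ΔT = 2.0 mm ⇒ ΔT = 2.0 / (7.85×10⁻⁶ × 762.0) = 334.4 K.
T = 23.2 + 334.4 = 357.6 °C.

358 °C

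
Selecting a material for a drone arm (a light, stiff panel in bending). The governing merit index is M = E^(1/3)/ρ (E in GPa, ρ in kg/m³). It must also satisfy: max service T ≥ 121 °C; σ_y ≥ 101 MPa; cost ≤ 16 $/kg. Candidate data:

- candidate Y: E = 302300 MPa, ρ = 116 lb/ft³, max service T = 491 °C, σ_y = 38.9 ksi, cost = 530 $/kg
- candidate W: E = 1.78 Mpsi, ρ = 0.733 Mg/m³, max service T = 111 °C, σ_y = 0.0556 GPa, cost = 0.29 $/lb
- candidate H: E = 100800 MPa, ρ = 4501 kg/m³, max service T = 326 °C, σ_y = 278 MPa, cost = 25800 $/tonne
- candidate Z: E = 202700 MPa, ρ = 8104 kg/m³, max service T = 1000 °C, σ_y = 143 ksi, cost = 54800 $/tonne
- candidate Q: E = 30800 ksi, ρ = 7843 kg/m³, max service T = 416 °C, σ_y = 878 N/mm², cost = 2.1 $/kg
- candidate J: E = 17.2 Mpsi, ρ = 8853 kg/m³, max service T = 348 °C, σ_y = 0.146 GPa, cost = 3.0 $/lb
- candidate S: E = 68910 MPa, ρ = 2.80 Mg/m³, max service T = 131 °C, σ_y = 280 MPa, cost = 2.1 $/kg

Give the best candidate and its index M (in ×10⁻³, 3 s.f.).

candidate S, M = 1.46×10⁻³

Screen on constraints: max service T ≥ 121 °C; σ_y ≥ 101 MPa; cost ≤ 16 $/kg. Survivors: candidate Q, candidate J, candidate S.
Convert each candidate to consistent units, then evaluate M:
  candidate Q: E = 212.4 GPa, ρ = 7843 kg/m³
  candidate J: E = 118.6 GPa, ρ = 8853 kg/m³
  candidate S: E = 68.91 GPa, ρ = 2800 kg/m³
  candidate S: M = 1.46×10⁻³
  candidate Q: M = 0.761×10⁻³
  candidate J: M = 0.555×10⁻³
Candidate S has the largest M.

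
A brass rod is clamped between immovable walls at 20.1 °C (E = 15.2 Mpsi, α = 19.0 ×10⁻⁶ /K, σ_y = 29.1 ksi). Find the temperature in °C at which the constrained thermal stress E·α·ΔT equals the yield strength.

E = 15.2 Mpsi = 104.8 GPa.
σ_y = 29.1 ksi = 200.6 MPa.
E·α·ΔT = 200.6 MPa ⇒ ΔT = 200.6 / (104.8×10³ × 19.0×10⁻⁶) = 100.8 K.
T = 20.1 + 100.8 = 120.9 °C.

121 °C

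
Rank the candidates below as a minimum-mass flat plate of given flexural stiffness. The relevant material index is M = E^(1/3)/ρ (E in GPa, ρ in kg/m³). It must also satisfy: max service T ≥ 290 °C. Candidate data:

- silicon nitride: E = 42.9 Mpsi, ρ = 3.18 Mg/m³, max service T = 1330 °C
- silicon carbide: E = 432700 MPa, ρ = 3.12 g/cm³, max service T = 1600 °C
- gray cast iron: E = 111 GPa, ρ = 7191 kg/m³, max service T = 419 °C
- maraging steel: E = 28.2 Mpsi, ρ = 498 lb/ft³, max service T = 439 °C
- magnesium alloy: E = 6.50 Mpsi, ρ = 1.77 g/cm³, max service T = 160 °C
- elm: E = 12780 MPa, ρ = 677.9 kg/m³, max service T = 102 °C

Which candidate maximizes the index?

Screen on constraints: max service T ≥ 290 °C. Survivors: silicon nitride, silicon carbide, gray cast iron, maraging steel.
Normalizing units and computing the index:
  silicon nitride: E = 295.8 GPa, ρ = 3180 kg/m³
  silicon carbide: E = 432.7 GPa, ρ = 3120 kg/m³
  gray cast iron: E = 111.0 GPa, ρ = 7191 kg/m³
  maraging steel: E = 194.4 GPa, ρ = 7977 kg/m³
  silicon carbide: M = 2.42×10⁻³
  silicon nitride: M = 2.10×10⁻³
  maraging steel: M = 0.726×10⁻³
  gray cast iron: M = 0.668×10⁻³
Silicon carbide has the largest M.

silicon carbide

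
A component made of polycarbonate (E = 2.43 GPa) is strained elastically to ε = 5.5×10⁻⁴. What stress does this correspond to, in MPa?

σ = E·ε = 2430 MPa × 5.5×10⁻⁴ = 1.34 MPa.

1.34 MPa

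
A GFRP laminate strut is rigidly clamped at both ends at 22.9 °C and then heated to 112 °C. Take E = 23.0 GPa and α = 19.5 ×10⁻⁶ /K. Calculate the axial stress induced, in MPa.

ΔT = 89.10 K. Constrained thermal stress σ = E·α·ΔT = 23.00×10³ MPa × 19.5×10⁻⁶ × 89.10 = 40.0 MPa (compressive).

40.0 MPa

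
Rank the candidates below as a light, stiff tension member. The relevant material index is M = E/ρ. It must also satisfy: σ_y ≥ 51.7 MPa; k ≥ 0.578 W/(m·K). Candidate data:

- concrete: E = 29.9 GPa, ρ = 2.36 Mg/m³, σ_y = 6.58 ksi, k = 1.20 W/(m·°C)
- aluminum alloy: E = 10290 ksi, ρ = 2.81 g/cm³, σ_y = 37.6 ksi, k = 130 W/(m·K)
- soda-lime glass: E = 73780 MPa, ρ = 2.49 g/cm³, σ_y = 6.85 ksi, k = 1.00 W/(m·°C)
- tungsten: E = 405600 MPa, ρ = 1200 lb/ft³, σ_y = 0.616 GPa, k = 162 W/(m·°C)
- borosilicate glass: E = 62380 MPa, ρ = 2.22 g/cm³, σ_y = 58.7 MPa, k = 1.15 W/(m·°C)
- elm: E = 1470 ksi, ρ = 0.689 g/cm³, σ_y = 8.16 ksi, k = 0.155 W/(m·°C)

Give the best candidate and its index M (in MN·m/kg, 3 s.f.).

borosilicate glass, M = 28.1 MN·m/kg

Screen on constraints: σ_y ≥ 51.7 MPa; k ≥ 0.578 W/(m·K). Survivors: aluminum alloy, tungsten, borosilicate glass.
Convert each candidate to consistent units, then evaluate M:
  aluminum alloy: E = 70.95 GPa, ρ = 2810 kg/m³
  tungsten: E = 405.6 GPa, ρ = 19220 kg/m³
  borosilicate glass: E = 62.38 GPa, ρ = 2220 kg/m³
  borosilicate glass: M = 28.1 MN·m/kg
  aluminum alloy: M = 25.2 MN·m/kg
  tungsten: M = 21.1 MN·m/kg
Highest index: borosilicate glass.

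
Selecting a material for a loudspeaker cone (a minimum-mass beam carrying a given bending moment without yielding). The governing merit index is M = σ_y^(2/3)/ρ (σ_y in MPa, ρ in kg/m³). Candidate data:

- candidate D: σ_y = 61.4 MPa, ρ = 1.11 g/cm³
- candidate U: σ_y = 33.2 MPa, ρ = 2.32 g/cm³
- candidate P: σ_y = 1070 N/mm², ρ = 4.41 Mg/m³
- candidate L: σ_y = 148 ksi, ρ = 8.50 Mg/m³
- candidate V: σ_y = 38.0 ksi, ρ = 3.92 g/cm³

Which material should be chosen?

Normalizing units and computing the index:
  candidate D: σ_y = 61.40 MPa, ρ = 1110 kg/m³
  candidate U: σ_y = 33.20 MPa, ρ = 2320 kg/m³
  candidate P: σ_y = 1070 MPa, ρ = 4410 kg/m³
  candidate L: σ_y = 1020 MPa, ρ = 8500 kg/m³
  candidate V: σ_y = 262.0 MPa, ρ = 3920 kg/m³
  candidate P: M = 23.7×10⁻³
  candidate D: M = 14.0×10⁻³
  candidate L: M = 11.9×10⁻³
  candidate V: M = 10.4×10⁻³
  candidate U: M = 4.45×10⁻³
Candidate P ranks first.

candidate P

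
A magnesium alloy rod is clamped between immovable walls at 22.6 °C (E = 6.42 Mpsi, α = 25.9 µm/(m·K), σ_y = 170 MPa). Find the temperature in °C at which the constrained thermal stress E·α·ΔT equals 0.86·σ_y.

E = 6.42 Mpsi = 44.26 GPa.
E·α·ΔT = 146.2 MPa ⇒ ΔT = 146.2 / (44.26×10³ × 25.9×10⁻⁶) = 127.5 K.
T = 22.6 + 127.5 = 150.1 °C.

150 °C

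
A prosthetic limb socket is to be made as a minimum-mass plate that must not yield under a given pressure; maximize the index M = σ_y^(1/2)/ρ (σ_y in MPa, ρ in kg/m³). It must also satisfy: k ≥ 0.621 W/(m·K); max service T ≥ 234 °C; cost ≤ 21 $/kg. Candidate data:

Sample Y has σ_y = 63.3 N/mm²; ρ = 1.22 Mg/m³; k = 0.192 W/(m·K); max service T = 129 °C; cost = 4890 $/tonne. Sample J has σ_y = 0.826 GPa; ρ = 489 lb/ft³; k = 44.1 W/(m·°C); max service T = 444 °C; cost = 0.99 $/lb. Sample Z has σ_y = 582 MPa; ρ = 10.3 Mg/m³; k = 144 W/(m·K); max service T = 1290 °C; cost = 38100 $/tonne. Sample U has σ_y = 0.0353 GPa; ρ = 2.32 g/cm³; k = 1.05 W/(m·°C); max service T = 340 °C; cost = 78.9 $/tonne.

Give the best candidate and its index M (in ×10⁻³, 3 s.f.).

sample J, M = 3.67×10⁻³

Screen on constraints: k ≥ 0.621 W/(m·K); max service T ≥ 234 °C; cost ≤ 21 $/kg. Survivors: sample J, sample U.
Convert each candidate to consistent units, then evaluate M:
  sample J: σ_y = 826.0 MPa, ρ = 7833 kg/m³
  sample U: σ_y = 35.30 MPa, ρ = 2320 kg/m³
  sample J: M = 3.67×10⁻³
  sample U: M = 2.56×10⁻³
Sample J ranks first.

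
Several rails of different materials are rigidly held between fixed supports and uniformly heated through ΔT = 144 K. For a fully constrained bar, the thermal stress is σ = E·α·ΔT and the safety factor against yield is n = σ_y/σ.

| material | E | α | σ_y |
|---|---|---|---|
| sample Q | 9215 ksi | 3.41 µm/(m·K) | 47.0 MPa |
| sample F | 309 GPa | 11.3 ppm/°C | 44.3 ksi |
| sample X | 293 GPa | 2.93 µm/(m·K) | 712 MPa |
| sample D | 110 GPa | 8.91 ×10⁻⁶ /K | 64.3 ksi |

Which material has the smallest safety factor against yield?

sample F

Converting E to GPa, α to ×10⁻⁶/K, σ_y to MPa, then σ and n for each:
  sample Q: E = 63.54, α = 3.41, σ_y = 47.00 → σ = 31.2 MPa, n = 1.51
  sample F: E = 309.0, α = 11.3, σ_y = 305.4 → σ = 503 MPa, n = 0.607
  sample X: E = 293.0, α = 2.93, σ_y = 712.0 → σ = 124 MPa, n = 5.76
  sample D: E = 110.0, α = 8.91, σ_y = 443.3 → σ = 141 MPa, n = 3.14
Sample F has the lowest safety factor, n = 0.607.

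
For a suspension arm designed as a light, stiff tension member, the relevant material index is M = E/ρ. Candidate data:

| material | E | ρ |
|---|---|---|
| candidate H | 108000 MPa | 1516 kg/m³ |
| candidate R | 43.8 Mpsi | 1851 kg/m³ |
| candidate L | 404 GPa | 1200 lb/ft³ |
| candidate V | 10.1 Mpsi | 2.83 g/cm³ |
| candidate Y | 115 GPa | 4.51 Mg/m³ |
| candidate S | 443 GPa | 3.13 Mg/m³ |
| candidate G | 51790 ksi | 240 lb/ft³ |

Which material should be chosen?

candidate R

Convert each candidate to consistent units, then evaluate M:
  candidate H: E = 108.0 GPa, ρ = 1516 kg/m³
  candidate R: E = 302.0 GPa, ρ = 1851 kg/m³
  candidate L: E = 404.0 GPa, ρ = 19220 kg/m³
  candidate V: E = 69.64 GPa, ρ = 2830 kg/m³
  candidate Y: E = 115.0 GPa, ρ = 4510 kg/m³
  candidate S: E = 443.0 GPa, ρ = 3130 kg/m³
  candidate G: E = 357.1 GPa, ρ = 3844 kg/m³
  candidate R: M = 163 MN·m/kg
  candidate S: M = 142 MN·m/kg
  candidate G: M = 92.9 MN·m/kg
  candidate H: M = 71.2 MN·m/kg
  candidate Y: M = 25.5 MN·m/kg
  candidate V: M = 24.6 MN·m/kg
  candidate L: M = 21.0 MN·m/kg
The maximum is for candidate R.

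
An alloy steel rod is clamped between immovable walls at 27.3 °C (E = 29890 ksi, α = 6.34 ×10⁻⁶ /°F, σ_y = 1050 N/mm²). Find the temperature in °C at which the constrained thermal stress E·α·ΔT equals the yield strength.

474 °C

E = 29890 ksi = 206.1 GPa.
α = 6.34×10⁻⁶/°F × 9/5 = 11.4×10⁻⁶/K.
σ_y = 1050 N/mm² = 1050 MPa.
E·α·ΔT = 1050 MPa ⇒ ΔT = 1050 / (206.1×10³ × 11.4×10⁻⁶) = 446.5 K.
T = 27.3 + 446.5 = 473.8 °C.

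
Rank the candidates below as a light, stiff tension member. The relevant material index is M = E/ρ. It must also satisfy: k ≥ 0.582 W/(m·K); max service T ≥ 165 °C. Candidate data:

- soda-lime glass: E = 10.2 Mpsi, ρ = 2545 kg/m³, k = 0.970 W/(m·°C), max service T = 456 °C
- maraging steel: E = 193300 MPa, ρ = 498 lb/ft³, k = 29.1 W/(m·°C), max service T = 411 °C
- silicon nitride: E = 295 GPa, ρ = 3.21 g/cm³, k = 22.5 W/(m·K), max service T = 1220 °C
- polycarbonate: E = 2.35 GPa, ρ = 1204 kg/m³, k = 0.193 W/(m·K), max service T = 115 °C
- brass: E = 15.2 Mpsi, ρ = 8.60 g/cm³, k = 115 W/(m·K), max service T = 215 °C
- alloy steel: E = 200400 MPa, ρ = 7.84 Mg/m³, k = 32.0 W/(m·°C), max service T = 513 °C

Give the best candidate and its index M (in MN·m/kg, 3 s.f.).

Screen on constraints: k ≥ 0.582 W/(m·K); max service T ≥ 165 °C. Survivors: soda-lime glass, maraging steel, silicon nitride, brass, alloy steel.
Putting every candidate on a common basis:
  soda-lime glass: E = 70.33 GPa, ρ = 2545 kg/m³
  maraging steel: E = 193.3 GPa, ρ = 7977 kg/m³
  silicon nitride: E = 295.0 GPa, ρ = 3210 kg/m³
  brass: E = 104.8 GPa, ρ = 8600 kg/m³
  alloy steel: E = 200.4 GPa, ρ = 7840 kg/m³
  silicon nitride: M = 91.9 MN·m/kg
  soda-lime glass: M = 27.6 MN·m/kg
  alloy steel: M = 25.6 MN·m/kg
  maraging steel: M = 24.2 MN·m/kg
  brass: M = 12.2 MN·m/kg
Silicon nitride ranks first.

silicon nitride, M = 91.9 MN·m/kg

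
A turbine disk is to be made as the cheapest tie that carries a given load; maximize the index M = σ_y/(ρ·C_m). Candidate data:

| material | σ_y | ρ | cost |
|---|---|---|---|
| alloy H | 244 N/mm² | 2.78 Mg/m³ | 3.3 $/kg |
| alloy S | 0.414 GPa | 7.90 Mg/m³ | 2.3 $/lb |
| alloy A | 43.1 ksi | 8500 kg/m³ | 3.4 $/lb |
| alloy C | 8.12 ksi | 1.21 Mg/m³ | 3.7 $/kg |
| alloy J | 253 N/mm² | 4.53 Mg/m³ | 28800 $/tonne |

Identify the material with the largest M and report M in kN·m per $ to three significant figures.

alloy H, M = 26.6 kN·m per $

Normalizing units and computing the index:
  alloy H: σ_y = 244.0 MPa, ρ = 2780 kg/m³, cost = 3.300 $/kg
  alloy S: σ_y = 414.0 MPa, ρ = 7900 kg/m³, cost = 5.071 $/kg
  alloy A: σ_y = 297.2 MPa, ρ = 8500 kg/m³, cost = 7.496 $/kg
  alloy C: σ_y = 55.99 MPa, ρ = 1210 kg/m³, cost = 3.700 $/kg
  alloy J: σ_y = 253.0 MPa, ρ = 4530 kg/m³, cost = 28.80 $/kg
  alloy H: M = 26.6 kN·m per $
  alloy C: M = 12.5 kN·m per $
  alloy S: M = 10.3 kN·m per $
  alloy A: M = 4.66 kN·m per $
  alloy J: M = 1.94 kN·m per $
Alloy H ranks first.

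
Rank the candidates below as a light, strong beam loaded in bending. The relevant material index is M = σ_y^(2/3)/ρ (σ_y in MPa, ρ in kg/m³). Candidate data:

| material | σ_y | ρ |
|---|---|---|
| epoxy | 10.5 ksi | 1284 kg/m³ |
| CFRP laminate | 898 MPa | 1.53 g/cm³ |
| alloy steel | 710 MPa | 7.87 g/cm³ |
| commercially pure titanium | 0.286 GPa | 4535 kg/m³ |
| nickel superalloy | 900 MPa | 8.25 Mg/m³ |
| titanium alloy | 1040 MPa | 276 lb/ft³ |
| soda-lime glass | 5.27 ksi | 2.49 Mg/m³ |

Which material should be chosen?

CFRP laminate

Convert each candidate to consistent units, then evaluate M:
  epoxy: σ_y = 72.39 MPa, ρ = 1284 kg/m³
  CFRP laminate: σ_y = 898.0 MPa, ρ = 1530 kg/m³
  alloy steel: σ_y = 710.0 MPa, ρ = 7870 kg/m³
  commercially pure titanium: σ_y = 286.0 MPa, ρ = 4535 kg/m³
  nickel superalloy: σ_y = 900.0 MPa, ρ = 8250 kg/m³
  titanium alloy: σ_y = 1040 MPa, ρ = 4421 kg/m³
  soda-lime glass: σ_y = 36.34 MPa, ρ = 2490 kg/m³
  CFRP laminate: M = 60.8×10⁻³
  titanium alloy: M = 23.2×10⁻³
  epoxy: M = 13.5×10⁻³
  nickel superalloy: M = 11.3×10⁻³
  alloy steel: M = 10.1×10⁻³
  commercially pure titanium: M = 9.57×10⁻³
  soda-lime glass: M = 4.41×10⁻³
CFRP laminate ranks first.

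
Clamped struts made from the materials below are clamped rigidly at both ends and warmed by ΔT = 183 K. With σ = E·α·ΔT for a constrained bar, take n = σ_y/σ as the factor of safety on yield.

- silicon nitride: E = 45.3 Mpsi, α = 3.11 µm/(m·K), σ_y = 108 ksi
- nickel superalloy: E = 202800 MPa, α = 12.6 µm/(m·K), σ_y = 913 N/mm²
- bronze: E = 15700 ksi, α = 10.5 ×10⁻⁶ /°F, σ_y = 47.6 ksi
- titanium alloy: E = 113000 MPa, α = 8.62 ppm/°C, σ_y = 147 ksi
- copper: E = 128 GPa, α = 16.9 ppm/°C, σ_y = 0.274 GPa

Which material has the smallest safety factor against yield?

With everything in SI (GPa, ×10⁻⁶/K, MPa):
  silicon nitride: E = 312.3, α = 3.11, σ_y = 744.6 → σ = 178 MPa, n = 4.19
  nickel superalloy: E = 202.8, α = 12.6, σ_y = 913.0 → σ = 468 MPa, n = 1.95
  bronze: E = 108.2, α = 18.9, σ_y = 328.2 → σ = 374 MPa, n = 0.877
  titanium alloy: E = 113.0, α = 8.62, σ_y = 1014 → σ = 178 MPa, n = 5.69
  copper: E = 128.0, α = 16.9, σ_y = 274.0 → σ = 396 MPa, n = 0.692
Smallest n: copper with n = 0.692.

copper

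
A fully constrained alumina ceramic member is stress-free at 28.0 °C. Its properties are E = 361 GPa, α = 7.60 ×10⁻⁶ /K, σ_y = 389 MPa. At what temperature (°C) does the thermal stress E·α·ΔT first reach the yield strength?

170 °C

E·α·ΔT = 389.0 MPa ⇒ ΔT = 389.0 / (361.0×10³ × 7.60×10⁻⁶) = 141.8 K.
T = 28.0 + 141.8 = 169.8 °C.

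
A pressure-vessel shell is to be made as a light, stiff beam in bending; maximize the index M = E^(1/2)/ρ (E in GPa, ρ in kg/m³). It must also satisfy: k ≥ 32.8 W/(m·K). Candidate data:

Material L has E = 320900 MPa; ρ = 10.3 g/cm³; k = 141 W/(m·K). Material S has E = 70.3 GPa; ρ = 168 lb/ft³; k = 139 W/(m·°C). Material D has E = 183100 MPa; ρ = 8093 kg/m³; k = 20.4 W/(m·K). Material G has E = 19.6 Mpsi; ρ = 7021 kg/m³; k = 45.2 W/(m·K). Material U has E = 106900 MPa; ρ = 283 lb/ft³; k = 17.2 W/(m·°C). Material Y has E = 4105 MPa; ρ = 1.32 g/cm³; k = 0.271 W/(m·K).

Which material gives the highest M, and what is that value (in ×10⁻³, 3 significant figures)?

Screen on constraints: k ≥ 32.8 W/(m·K). Survivors: material L, material S, material G.
In SI units:
  material L: E = 320.9 GPa, ρ = 10300 kg/m³
  material S: E = 70.30 GPa, ρ = 2691 kg/m³
  material G: E = 135.1 GPa, ρ = 7021 kg/m³
  material S: M = 3.12×10⁻³
  material L: M = 1.74×10⁻³
  material G: M = 1.66×10⁻³
Material S has the largest M.

material S, M = 3.12×10⁻³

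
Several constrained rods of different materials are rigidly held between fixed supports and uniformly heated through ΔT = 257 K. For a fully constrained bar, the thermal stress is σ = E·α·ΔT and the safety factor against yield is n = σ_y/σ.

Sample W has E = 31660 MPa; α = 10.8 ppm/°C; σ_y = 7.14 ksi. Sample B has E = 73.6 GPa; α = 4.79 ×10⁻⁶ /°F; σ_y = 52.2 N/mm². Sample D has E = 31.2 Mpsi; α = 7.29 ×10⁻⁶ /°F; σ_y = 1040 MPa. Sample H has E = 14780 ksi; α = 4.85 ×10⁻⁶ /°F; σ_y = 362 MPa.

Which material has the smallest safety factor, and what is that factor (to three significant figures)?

sample B, n = 0.320

With everything in SI (GPa, ×10⁻⁶/K, MPa):
  sample W: E = 31.66, α = 10.8, σ_y = 49.23 → σ = 87.9 MPa, n = 0.560
  sample B: E = 73.60, α = 8.62, σ_y = 52.20 → σ = 163 MPa, n = 0.320
  sample D: E = 215.1, α = 13.1, σ_y = 1040 → σ = 725 MPa, n = 1.43
  sample H: E = 101.9, α = 8.73, σ_y = 362.0 → σ = 229 MPa, n = 1.58
Smallest n: sample B with n = 0.320.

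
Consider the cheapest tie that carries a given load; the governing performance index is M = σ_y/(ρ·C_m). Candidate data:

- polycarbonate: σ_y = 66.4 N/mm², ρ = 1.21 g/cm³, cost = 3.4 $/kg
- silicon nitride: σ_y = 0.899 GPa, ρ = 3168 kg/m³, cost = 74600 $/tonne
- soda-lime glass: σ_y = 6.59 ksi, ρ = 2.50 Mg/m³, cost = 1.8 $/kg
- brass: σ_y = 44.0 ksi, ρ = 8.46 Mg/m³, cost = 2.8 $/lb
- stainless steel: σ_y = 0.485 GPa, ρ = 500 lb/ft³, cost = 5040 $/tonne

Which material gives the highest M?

polycarbonate

Normalizing units and computing the index:
  polycarbonate: σ_y = 66.40 MPa, ρ = 1210 kg/m³, cost = 3.400 $/kg
  silicon nitride: σ_y = 899.0 MPa, ρ = 3168 kg/m³, cost = 74.60 $/kg
  soda-lime glass: σ_y = 45.44 MPa, ρ = 2500 kg/m³, cost = 1.800 $/kg
  brass: σ_y = 303.4 MPa, ρ = 8460 kg/m³, cost = 6.173 $/kg
  stainless steel: σ_y = 485.0 MPa, ρ = 8009 kg/m³, cost = 5.040 $/kg
  polycarbonate: M = 16.1 kN·m per $
  stainless steel: M = 12.0 kN·m per $
  soda-lime glass: M = 10.1 kN·m per $
  brass: M = 5.81 kN·m per $
  silicon nitride: M = 3.80 kN·m per $
The maximum is for polycarbonate.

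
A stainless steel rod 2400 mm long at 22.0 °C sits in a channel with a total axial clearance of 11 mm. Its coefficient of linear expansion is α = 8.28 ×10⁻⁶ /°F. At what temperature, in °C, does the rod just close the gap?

330 °C

α = 8.28×10⁻⁶/°F × 9/5 = 14.9×10⁻⁶/K.
α·L₀·ΔT = 11.0 mm ⇒ ΔT = 11.0 / (14.9×10⁻⁶ × 2400.0) = 307.5 K.
T = 22.0 + 307.5 = 329.5 °C.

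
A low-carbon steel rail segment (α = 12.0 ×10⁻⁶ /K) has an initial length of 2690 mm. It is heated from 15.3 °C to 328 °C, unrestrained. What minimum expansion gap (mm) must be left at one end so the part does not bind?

ΔT = 328 − 15.3 = 312.7 K.
ΔL = α·L₀·ΔT = 12.0×10⁻⁶ × 2690 mm × 312.7 K = 10.1 mm.

10.1 mm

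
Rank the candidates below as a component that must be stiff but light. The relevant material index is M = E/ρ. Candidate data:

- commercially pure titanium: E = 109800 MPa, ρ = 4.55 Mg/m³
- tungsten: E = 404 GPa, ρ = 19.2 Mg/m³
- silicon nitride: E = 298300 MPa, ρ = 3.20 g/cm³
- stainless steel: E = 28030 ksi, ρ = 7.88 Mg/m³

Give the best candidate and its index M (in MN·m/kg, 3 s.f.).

silicon nitride, M = 93.2 MN·m/kg

After converting to SI:
  commercially pure titanium: E = 109.8 GPa, ρ = 4550 kg/m³
  tungsten: E = 404.0 GPa, ρ = 19200 kg/m³
  silicon nitride: E = 298.3 GPa, ρ = 3200 kg/m³
  stainless steel: E = 193.3 GPa, ρ = 7880 kg/m³
  silicon nitride: M = 93.2 MN·m/kg
  stainless steel: M = 24.5 MN·m/kg
  commercially pure titanium: M = 24.1 MN·m/kg
  tungsten: M = 21.0 MN·m/kg
Silicon nitride ranks first.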